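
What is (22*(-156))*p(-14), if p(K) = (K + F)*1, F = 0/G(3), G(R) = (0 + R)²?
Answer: 48048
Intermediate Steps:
G(R) = R²
F = 0 (F = 0/(3²) = 0/9 = 0*(⅑) = 0)
p(K) = K (p(K) = (K + 0)*1 = K*1 = K)
(22*(-156))*p(-14) = (22*(-156))*(-14) = -3432*(-14) = 48048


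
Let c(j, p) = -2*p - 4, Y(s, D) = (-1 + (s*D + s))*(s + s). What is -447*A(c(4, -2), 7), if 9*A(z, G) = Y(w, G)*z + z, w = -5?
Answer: 0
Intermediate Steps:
Y(s, D) = 2*s*(-1 + s + D*s) (Y(s, D) = (-1 + (D*s + s))*(2*s) = (-1 + (s + D*s))*(2*s) = (-1 + s + D*s)*(2*s) = 2*s*(-1 + s + D*s))
c(j, p) = -4 - 2*p
A(z, G) = z/9 + z*(60 + 50*G)/9 (A(z, G) = ((2*(-5)*(-1 - 5 + G*(-5)))*z + z)/9 = ((2*(-5)*(-1 - 5 - 5*G))*z + z)/9 = ((2*(-5)*(-6 - 5*G))*z + z)/9 = ((60 + 50*G)*z + z)/9 = (z*(60 + 50*G) + z)/9 = (z + z*(60 + 50*G))/9 = z/9 + z*(60 + 50*G)/9)
-447*A(c(4, -2), 7) = -149*(-4 - 2*(-2))*(61 + 50*7)/3 = -149*(-4 + 4)*(61 + 350)/3 = -149*0*411/3 = -447*0 = 0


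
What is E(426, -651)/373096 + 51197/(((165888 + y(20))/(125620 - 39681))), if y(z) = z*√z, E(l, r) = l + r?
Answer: 4254910108879452381/160424404213816 - 21999094915*√5/3439852568 ≈ 26509.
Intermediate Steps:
y(z) = z^(3/2)
E(426, -651)/373096 + 51197/(((165888 + y(20))/(125620 - 39681))) = (426 - 651)/373096 + 51197/(((165888 + 20^(3/2))/(125620 - 39681))) = -225*1/373096 + 51197/(((165888 + 40*√5)/85939)) = -225/373096 + 51197/(((165888 + 40*√5)*(1/85939))) = -225/373096 + 51197/(165888/85939 + 40*√5/85939)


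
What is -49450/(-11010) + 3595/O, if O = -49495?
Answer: 48158936/10898799 ≈ 4.4187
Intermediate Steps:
-49450/(-11010) + 3595/O = -49450/(-11010) + 3595/(-49495) = -49450*(-1/11010) + 3595*(-1/49495) = 4945/1101 - 719/9899 = 48158936/10898799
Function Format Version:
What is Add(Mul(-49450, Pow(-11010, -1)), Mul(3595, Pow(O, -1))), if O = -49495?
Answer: Rational(48158936, 10898799) ≈ 4.4187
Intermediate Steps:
Add(Mul(-49450, Pow(-11010, -1)), Mul(3595, Pow(O, -1))) = Add(Mul(-49450, Pow(-11010, -1)), Mul(3595, Pow(-49495, -1))) = Add(Mul(-49450, Rational(-1, 11010)), Mul(3595, Rational(-1, 49495))) = Add(Rational(4945, 1101), Rational(-719, 9899)) = Rational(48158936, 10898799)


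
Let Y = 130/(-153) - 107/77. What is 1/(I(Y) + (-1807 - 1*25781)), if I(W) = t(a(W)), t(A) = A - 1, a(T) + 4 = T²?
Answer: -138791961/3828990622712 ≈ -3.6248e-5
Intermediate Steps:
a(T) = -4 + T²
Y = -26381/11781 (Y = 130*(-1/153) - 107*1/77 = -130/153 - 107/77 = -26381/11781 ≈ -2.2393)
t(A) = -1 + A
I(W) = -5 + W² (I(W) = -1 + (-4 + W²) = -5 + W²)
1/(I(Y) + (-1807 - 1*25781)) = 1/((-5 + (-26381/11781)²) + (-1807 - 1*25781)) = 1/((-5 + 695957161/138791961) + (-1807 - 25781)) = 1/(1997356/138791961 - 27588) = 1/(-3828990622712/138791961) = -138791961/3828990622712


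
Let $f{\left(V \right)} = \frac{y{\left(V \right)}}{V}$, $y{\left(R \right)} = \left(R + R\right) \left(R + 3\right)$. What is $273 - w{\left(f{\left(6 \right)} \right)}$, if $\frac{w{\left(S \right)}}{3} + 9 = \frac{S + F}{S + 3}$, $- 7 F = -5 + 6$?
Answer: $\frac{14575}{49} \approx 297.45$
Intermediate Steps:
$F = - \frac{1}{7}$ ($F = - \frac{-5 + 6}{7} = \left(- \frac{1}{7}\right) 1 = - \frac{1}{7} \approx -0.14286$)
$y{\left(R \right)} = 2 R \left(3 + R\right)$
$f{\left(V \right)} = 6 + 2 V$ ($f{\left(V \right)} = \frac{2 V \left(3 + V\right)}{V} = 6 + 2 V$)
$w{\left(S \right)} = -27 + \frac{3 \left(- \frac{1}{7} + S\right)}{3 + S}$ ($w{\left(S \right)} = -27 + 3 \frac{S - \frac{1}{7}}{S + 3} = -27 + 3 \frac{- \frac{1}{7} + S}{3 + S} = -27 + \frac{3 \left(- \frac{1}{7} + S\right)}{3 + S}$)
$273 - w{\left(f{\left(6 \right)} \right)} = 273 - \frac{6 \left(-95 - 28 \left(6 + 2 \cdot 6\right)\right)}{7 \left(3 + \left(6 + 2 \cdot 6\right)\right)} = 273 - \frac{6 \left(-95 - 28 \left(6 + 12\right)\right)}{7 \left(3 + \left(6 + 12\right)\right)} = 273 - \frac{6 \left(-95 - 504\right)}{7 \left(3 + 18\right)} = 273 - \frac{6 \left(-95 - 504\right)}{7 \cdot 21} = 273 - \frac{6}{7} \cdot \frac{1}{21} \left(-599\right) = 273 - - \frac{1198}{49} = 273 + \frac{1198}{49} = \frac{14575}{49}$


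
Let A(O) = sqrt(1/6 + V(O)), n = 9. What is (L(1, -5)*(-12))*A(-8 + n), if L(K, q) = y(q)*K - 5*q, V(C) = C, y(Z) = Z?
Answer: -40*sqrt(42) ≈ -259.23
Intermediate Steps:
A(O) = sqrt(1/6 + O)
L(K, q) = -5*q + K*q (L(K, q) = q*K - 5*q = K*q - 5*q = -5*q + K*q)
(L(1, -5)*(-12))*A(-8 + n) = (-5*(-5 + 1)*(-12))*(sqrt(6 + 36*(-8 + 9))/6) = (-5*(-4)*(-12))*(sqrt(6 + 36*1)/6) = (20*(-12))*(sqrt(6 + 36)/6) = -40*sqrt(42)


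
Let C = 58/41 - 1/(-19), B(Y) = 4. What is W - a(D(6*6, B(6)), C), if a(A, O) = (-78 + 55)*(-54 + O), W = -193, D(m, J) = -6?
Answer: -1091576/779 ≈ -1401.3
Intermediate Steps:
C = 1143/779 (C = 58*(1/41) - 1*(-1/19) = 58/41 + 1/19 = 1143/779 ≈ 1.4673)
a(A, O) = 1242 - 23*O (a(A, O) = -23*(-54 + O) = 1242 - 23*O)
W - a(D(6*6, B(6)), C) = -193 - (1242 - 23*1143/779) = -193 - (1242 - 26289/779) = -193 - 1*941229/779 = -193 - 941229/779 = -1091576/779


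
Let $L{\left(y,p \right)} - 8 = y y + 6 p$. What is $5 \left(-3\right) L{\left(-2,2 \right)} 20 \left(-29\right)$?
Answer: $208800$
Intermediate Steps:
$L{\left(y,p \right)} = 8 + y^{2} + 6 p$ ($L{\left(y,p \right)} = 8 + \left(y y + 6 p\right) = 8 + \left(y^{2} + 6 p\right) = 8 + y^{2} + 6 p$)
$5 \left(-3\right) L{\left(-2,2 \right)} 20 \left(-29\right) = 5 \left(-3\right) \left(8 + \left(-2\right)^{2} + 6 \cdot 2\right) 20 \left(-29\right) = - 15 \left(8 + 4 + 12\right) 20 \left(-29\right) = \left(-15\right) 24 \cdot 20 \left(-29\right) = \left(-360\right) 20 \left(-29\right) = \left(-7200\right) \left(-29\right) = 208800$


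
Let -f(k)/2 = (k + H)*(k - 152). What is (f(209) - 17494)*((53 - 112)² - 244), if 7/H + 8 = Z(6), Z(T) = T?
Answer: -132461277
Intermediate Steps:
H = -7/2 (H = 7/(-8 + 6) = 7/(-2) = 7*(-½) = -7/2 ≈ -3.5000)
f(k) = -2*(-152 + k)*(-7/2 + k) (f(k) = -2*(k - 7/2)*(k - 152) = -2*(-7/2 + k)*(-152 + k) = -2*(-152 + k)*(-7/2 + k))
(f(209) - 17494)*((53 - 112)² - 244) = ((-1064 - 2*209² + 311*209) - 17494)*((53 - 112)² - 244) = ((-1064 - 2*43681 + 64999) - 17494)*((-59)² - 244) = ((-1064 - 87362 + 64999) - 17494)*(3481 - 244) = (-23427 - 17494)*3237 = -40921*3237 = -132461277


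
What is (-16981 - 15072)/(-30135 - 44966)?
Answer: 32053/75101 ≈ 0.42680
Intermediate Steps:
(-16981 - 15072)/(-30135 - 44966) = -32053/(-75101) = -32053*(-1/75101) = 32053/75101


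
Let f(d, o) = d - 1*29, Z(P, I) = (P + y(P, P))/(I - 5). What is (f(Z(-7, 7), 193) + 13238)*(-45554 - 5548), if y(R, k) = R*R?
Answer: -676079460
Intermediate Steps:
y(R, k) = R**2
Z(P, I) = (P + P**2)/(-5 + I) (Z(P, I) = (P + P**2)/(I - 5) = (P + P**2)/(-5 + I))
f(d, o) = -29 + d (f(d, o) = d - 29 = -29 + d)
(f(Z(-7, 7), 193) + 13238)*(-45554 - 5548) = ((-29 - 7*(1 - 7)/(-5 + 7)) + 13238)*(-45554 - 5548) = ((-29 - 7*(-6)/2) + 13238)*(-51102) = ((-29 - 7*1/2*(-6)) + 13238)*(-51102) = ((-29 + 21) + 13238)*(-51102) = (-8 + 13238)*(-51102) = 13230*(-51102) = -676079460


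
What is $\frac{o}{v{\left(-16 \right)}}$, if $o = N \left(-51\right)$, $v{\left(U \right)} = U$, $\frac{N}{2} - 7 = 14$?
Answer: $\frac{1071}{8} \approx 133.88$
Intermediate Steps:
$N = 42$ ($N = 14 + 2 \cdot 14 = 14 + 28 = 42$)
$o = -2142$ ($o = 42 \left(-51\right) = -2142$)
$\frac{o}{v{\left(-16 \right)}} = - \frac{2142}{-16} = \left(-2142\right) \left(- \frac{1}{16}\right) = \frac{1071}{8}$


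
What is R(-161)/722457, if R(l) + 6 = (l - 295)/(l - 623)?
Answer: -59/7866754 ≈ -7.4999e-6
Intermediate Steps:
R(l) = -6 + (-295 + l)/(-623 + l) (R(l) = -6 + (l - 295)/(l - 623) = -6 + (-295 + l)/(-623 + l))
R(-161)/722457 = ((3443 - 5*(-161))/(-623 - 161))/722457 = ((3443 + 805)/(-784))*(1/722457) = -1/784*4248*(1/722457) = -531/98*1/722457 = -59/7866754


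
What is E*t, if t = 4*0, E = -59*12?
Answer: 0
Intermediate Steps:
E = -708
t = 0
E*t = -708*0 = 0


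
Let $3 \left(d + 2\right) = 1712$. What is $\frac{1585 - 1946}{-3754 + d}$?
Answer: $\frac{1083}{9556} \approx 0.11333$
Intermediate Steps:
$d = \frac{1706}{3}$ ($d = -2 + \frac{1}{3} \cdot 1712 = -2 + \frac{1712}{3} = \frac{1706}{3} \approx 568.67$)
$\frac{1585 - 1946}{-3754 + d} = \frac{1585 - 1946}{-3754 + \frac{1706}{3}} = - \frac{361}{- \frac{9556}{3}} = \left(-361\right) \left(- \frac{3}{9556}\right) = \frac{1083}{9556}$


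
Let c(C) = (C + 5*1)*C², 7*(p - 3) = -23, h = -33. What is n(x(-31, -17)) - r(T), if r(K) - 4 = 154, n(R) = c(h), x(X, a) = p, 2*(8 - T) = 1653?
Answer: -30650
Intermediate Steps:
p = -2/7 (p = 3 + (⅐)*(-23) = 3 - 23/7 = -2/7 ≈ -0.28571)
T = -1637/2 (T = 8 - ½*1653 = 8 - 1653/2 = -1637/2 ≈ -818.50)
x(X, a) = -2/7
c(C) = C²*(5 + C) (c(C) = (C + 5)*C² = (5 + C)*C² = C²*(5 + C))
n(R) = -30492 (n(R) = (-33)²*(5 - 33) = 1089*(-28) = -30492)
r(K) = 158 (r(K) = 4 + 154 = 158)
n(x(-31, -17)) - r(T) = -30492 - 1*158 = -30492 - 158 = -30650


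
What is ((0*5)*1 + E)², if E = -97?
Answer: 9409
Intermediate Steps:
((0*5)*1 + E)² = ((0*5)*1 - 97)² = (0*1 - 97)² = (0 - 97)² = (-97)² = 9409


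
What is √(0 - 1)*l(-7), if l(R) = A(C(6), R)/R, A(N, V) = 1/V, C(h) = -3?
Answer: I/49 ≈ 0.020408*I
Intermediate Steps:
l(R) = R⁻² (l(R) = 1/(R*R) = R⁻²)
√(0 - 1)*l(-7) = √(0 - 1)/(-7)² = √(-1)*(1/49) = I*(1/49) = I/49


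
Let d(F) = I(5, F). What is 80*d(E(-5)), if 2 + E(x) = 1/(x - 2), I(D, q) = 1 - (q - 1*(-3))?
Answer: 80/7 ≈ 11.429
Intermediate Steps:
I(D, q) = -2 - q (I(D, q) = 1 - (q + 3) = 1 - (3 + q) = 1 + (-3 - q) = -2 - q)
E(x) = -2 + 1/(-2 + x) (E(x) = -2 + 1/(x - 2) = -2 + 1/(-2 + x))
d(F) = -2 - F
80*d(E(-5)) = 80*(-2 - (5 - 2*(-5))/(-2 - 5)) = 80*(-2 - (5 + 10)/(-7)) = 80*(-2 - (-1)*15/7) = 80*(-2 - 1*(-15/7)) = 80*(-2 + 15/7) = 80*(⅐) = 80/7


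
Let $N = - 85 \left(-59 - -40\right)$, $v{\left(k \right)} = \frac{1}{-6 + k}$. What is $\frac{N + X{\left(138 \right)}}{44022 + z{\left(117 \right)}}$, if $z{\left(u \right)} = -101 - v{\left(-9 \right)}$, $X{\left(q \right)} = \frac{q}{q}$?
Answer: $\frac{1515}{41176} \approx 0.036793$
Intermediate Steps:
$X{\left(q \right)} = 1$
$z{\left(u \right)} = - \frac{1514}{15}$ ($z{\left(u \right)} = -101 - \frac{1}{-6 - 9} = -101 - \frac{1}{-15} = -101 - - \frac{1}{15} = -101 + \frac{1}{15} = - \frac{1514}{15}$)
$N = 1615$ ($N = - 85 \left(-59 + 40\right) = \left(-85\right) \left(-19\right) = 1615$)
$\frac{N + X{\left(138 \right)}}{44022 + z{\left(117 \right)}} = \frac{1615 + 1}{44022 - \frac{1514}{15}} = \frac{1616}{\frac{658816}{15}} = 1616 \cdot \frac{15}{658816} = \frac{1515}{41176}$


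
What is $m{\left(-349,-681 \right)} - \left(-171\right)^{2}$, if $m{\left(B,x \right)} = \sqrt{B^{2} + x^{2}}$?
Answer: $-29241 + \sqrt{585562} \approx -28476.0$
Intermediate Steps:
$m{\left(-349,-681 \right)} - \left(-171\right)^{2} = \sqrt{\left(-349\right)^{2} + \left(-681\right)^{2}} - \left(-171\right)^{2} = \sqrt{121801 + 463761} - 29241 = \sqrt{585562} - 29241 = -29241 + \sqrt{585562}$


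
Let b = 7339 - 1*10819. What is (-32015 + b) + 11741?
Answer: -23754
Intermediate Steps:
b = -3480 (b = 7339 - 10819 = -3480)
(-32015 + b) + 11741 = (-32015 - 3480) + 11741 = -35495 + 11741 = -23754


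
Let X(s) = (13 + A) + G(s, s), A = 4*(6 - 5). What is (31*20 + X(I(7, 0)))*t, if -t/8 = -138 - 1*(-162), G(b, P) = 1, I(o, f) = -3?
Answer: -122496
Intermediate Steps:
A = 4 (A = 4*1 = 4)
t = -192 (t = -8*(-138 - 1*(-162)) = -8*(-138 + 162) = -8*24 = -192)
X(s) = 18 (X(s) = (13 + 4) + 1 = 17 + 1 = 18)
(31*20 + X(I(7, 0)))*t = (31*20 + 18)*(-192) = (620 + 18)*(-192) = 638*(-192) = -122496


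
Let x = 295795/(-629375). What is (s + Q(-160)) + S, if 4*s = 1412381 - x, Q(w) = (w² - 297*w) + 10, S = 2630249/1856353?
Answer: 199191490366140001/467336867750 ≈ 4.2623e+5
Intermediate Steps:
x = -59159/125875 (x = 295795*(-1/629375) = -59159/125875 ≈ -0.46998)
S = 2630249/1856353 (S = 2630249*(1/1856353) = 2630249/1856353 ≈ 1.4169)
Q(w) = 10 + w² - 297*w
s = 88891758767/251750 (s = (1412381 - 1*(-59159/125875))/4 = (1412381 + 59159/125875)/4 = (¼)*(177783517534/125875) = 88891758767/251750 ≈ 3.5310e+5)
(s + Q(-160)) + S = (88891758767/251750 + (10 + (-160)² - 297*(-160))) + 2630249/1856353 = (88891758767/251750 + (10 + 25600 + 47520)) + 2630249/1856353 = (88891758767/251750 + 73130) + 2630249/1856353 = 107302236267/251750 + 2630249/1856353 = 199191490366140001/467336867750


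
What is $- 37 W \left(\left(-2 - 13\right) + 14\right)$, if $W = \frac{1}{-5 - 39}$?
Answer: $- \frac{37}{44} \approx -0.84091$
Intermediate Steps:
$W = - \frac{1}{44}$ ($W = \frac{1}{-44} = - \frac{1}{44} \approx -0.022727$)
$- 37 W \left(\left(-2 - 13\right) + 14\right) = \left(-37\right) \left(- \frac{1}{44}\right) \left(\left(-2 - 13\right) + 14\right) = \frac{37 \left(-15 + 14\right)}{44} = \frac{37}{44} \left(-1\right) = - \frac{37}{44}$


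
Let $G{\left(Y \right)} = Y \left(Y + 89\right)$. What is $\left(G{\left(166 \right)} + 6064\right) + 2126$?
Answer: $50520$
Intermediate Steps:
$G{\left(Y \right)} = Y \left(89 + Y\right)$
$\left(G{\left(166 \right)} + 6064\right) + 2126 = \left(166 \left(89 + 166\right) + 6064\right) + 2126 = \left(166 \cdot 255 + 6064\right) + 2126 = \left(42330 + 6064\right) + 2126 = 48394 + 2126 = 50520$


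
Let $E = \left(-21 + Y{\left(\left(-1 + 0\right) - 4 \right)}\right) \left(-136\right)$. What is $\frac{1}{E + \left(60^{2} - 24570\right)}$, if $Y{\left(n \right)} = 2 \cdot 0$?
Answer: $- \frac{1}{18114} \approx -5.5206 \cdot 10^{-5}$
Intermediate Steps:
$Y{\left(n \right)} = 0$
$E = 2856$ ($E = \left(-21 + 0\right) \left(-136\right) = \left(-21\right) \left(-136\right) = 2856$)
$\frac{1}{E + \left(60^{2} - 24570\right)} = \frac{1}{2856 + \left(60^{2} - 24570\right)} = \frac{1}{2856 + \left(3600 - 24570\right)} = \frac{1}{2856 - 20970} = \frac{1}{-18114} = - \frac{1}{18114}$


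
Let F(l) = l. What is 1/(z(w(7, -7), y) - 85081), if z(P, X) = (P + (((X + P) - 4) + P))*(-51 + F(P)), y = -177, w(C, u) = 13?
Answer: -1/79685 ≈ -1.2549e-5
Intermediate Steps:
z(P, X) = (-51 + P)*(-4 + X + 3*P) (z(P, X) = (P + (((X + P) - 4) + P))*(-51 + P) = (P + (((P + X) - 4) + P))*(-51 + P) = (P + ((-4 + P + X) + P))*(-51 + P) = (P + (-4 + X + 2*P))*(-51 + P) = (-4 + X + 3*P)*(-51 + P) = (-51 + P)*(-4 + X + 3*P))
1/(z(w(7, -7), y) - 85081) = 1/((204 - 157*13 - 51*(-177) + 3*13² + 13*(-177)) - 85081) = 1/((204 - 2041 + 9027 + 3*169 - 2301) - 85081) = 1/((204 - 2041 + 9027 + 507 - 2301) - 85081) = 1/(5396 - 85081) = 1/(-79685) = -1/79685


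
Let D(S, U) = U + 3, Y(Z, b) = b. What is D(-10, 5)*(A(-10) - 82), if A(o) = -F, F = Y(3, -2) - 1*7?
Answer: -584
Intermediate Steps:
F = -9 (F = -2 - 1*7 = -2 - 7 = -9)
D(S, U) = 3 + U
A(o) = 9 (A(o) = -1*(-9) = 9)
D(-10, 5)*(A(-10) - 82) = (3 + 5)*(9 - 82) = 8*(-73) = -584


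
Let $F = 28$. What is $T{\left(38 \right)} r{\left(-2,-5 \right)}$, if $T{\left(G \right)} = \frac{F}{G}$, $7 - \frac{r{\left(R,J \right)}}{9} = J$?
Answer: $\frac{1512}{19} \approx 79.579$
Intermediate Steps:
$r{\left(R,J \right)} = 63 - 9 J$
$T{\left(G \right)} = \frac{28}{G}$
$T{\left(38 \right)} r{\left(-2,-5 \right)} = \frac{28}{38} \left(63 - -45\right) = 28 \cdot \frac{1}{38} \left(63 + 45\right) = \frac{14}{19} \cdot 108 = \frac{1512}{19}$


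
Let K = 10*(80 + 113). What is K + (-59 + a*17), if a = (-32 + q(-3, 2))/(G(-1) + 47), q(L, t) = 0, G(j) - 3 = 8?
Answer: 53987/29 ≈ 1861.6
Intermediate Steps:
K = 1930 (K = 10*193 = 1930)
G(j) = 11 (G(j) = 3 + 8 = 11)
a = -16/29 (a = (-32 + 0)/(11 + 47) = -32/58 = -32*1/58 = -16/29 ≈ -0.55172)
K + (-59 + a*17) = 1930 + (-59 - 16/29*17) = 1930 + (-59 - 272/29) = 1930 - 1983/29 = 53987/29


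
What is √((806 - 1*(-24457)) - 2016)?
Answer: 9*√287 ≈ 152.47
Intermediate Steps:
√((806 - 1*(-24457)) - 2016) = √((806 + 24457) - 2016) = √(25263 - 2016) = √23247 = 9*√287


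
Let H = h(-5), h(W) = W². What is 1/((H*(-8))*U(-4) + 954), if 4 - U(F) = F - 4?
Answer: -1/1446 ≈ -0.00069156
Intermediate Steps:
U(F) = 8 - F (U(F) = 4 - (F - 4) = 4 - (-4 + F) = 4 + (4 - F) = 8 - F)
H = 25 (H = (-5)² = 25)
1/((H*(-8))*U(-4) + 954) = 1/((25*(-8))*(8 - 1*(-4)) + 954) = 1/(-200*(8 + 4) + 954) = 1/(-200*12 + 954) = 1/(-2400 + 954) = 1/(-1446) = -1/1446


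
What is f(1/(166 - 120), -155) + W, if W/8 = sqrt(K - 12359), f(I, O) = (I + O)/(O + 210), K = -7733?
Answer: -7129/2530 + 16*I*sqrt(5023) ≈ -2.8178 + 1134.0*I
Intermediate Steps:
f(I, O) = (I + O)/(210 + O)
W = 16*I*sqrt(5023) (W = 8*sqrt(-7733 - 12359) = 8*sqrt(-20092) = 8*(2*I*sqrt(5023)) = 16*I*sqrt(5023) ≈ 1134.0*I)
f(1/(166 - 120), -155) + W = (1/(166 - 120) - 155)/(210 - 155) + 16*I*sqrt(5023) = (1/46 - 155)/55 + 16*I*sqrt(5023) = (1/55)*(-7129/46) + 16*I*sqrt(5023) = -7129/2530 + 16*I*sqrt(5023)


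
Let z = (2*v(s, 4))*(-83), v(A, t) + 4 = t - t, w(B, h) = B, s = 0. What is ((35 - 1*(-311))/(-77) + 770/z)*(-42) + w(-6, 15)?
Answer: 244725/1826 ≈ 134.02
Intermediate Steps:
v(A, t) = -4 (v(A, t) = -4 + (t - t) = -4 + 0 = -4)
z = 664 (z = (2*(-4))*(-83) = -8*(-83) = 664)
((35 - 1*(-311))/(-77) + 770/z)*(-42) + w(-6, 15) = ((35 - 1*(-311))/(-77) + 770/664)*(-42) - 6 = ((35 + 311)*(-1/77) + 770*(1/664))*(-42) - 6 = (346*(-1/77) + 385/332)*(-42) - 6 = (-346/77 + 385/332)*(-42) - 6 = -85227/25564*(-42) - 6 = 255681/1826 - 6 = 244725/1826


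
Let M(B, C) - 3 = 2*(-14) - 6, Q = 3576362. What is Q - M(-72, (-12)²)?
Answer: 3576393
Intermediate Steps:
M(B, C) = -31 (M(B, C) = 3 + (2*(-14) - 6) = 3 + (-28 - 6) = 3 - 34 = -31)
Q - M(-72, (-12)²) = 3576362 - 1*(-31) = 3576362 + 31 = 3576393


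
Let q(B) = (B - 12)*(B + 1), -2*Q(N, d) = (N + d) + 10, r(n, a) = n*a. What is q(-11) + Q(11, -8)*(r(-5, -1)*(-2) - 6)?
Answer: 334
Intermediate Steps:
r(n, a) = a*n
Q(N, d) = -5 - N/2 - d/2 (Q(N, d) = -((N + d) + 10)/2 = -(10 + N + d)/2 = -5 - N/2 - d/2)
q(B) = (1 + B)*(-12 + B) (q(B) = (-12 + B)*(1 + B) = (1 + B)*(-12 + B))
q(-11) + Q(11, -8)*(r(-5, -1)*(-2) - 6) = (-12 + (-11)**2 - 11*(-11)) + (-5 - 1/2*11 - 1/2*(-8))*(-1*(-5)*(-2) - 6) = (-12 + 121 + 121) + (-5 - 11/2 + 4)*(5*(-2) - 6) = 230 - 13*(-10 - 6)/2 = 230 - 13/2*(-16) = 230 + 104 = 334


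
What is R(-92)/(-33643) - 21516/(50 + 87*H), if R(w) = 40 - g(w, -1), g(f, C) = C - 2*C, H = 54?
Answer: -181011990/39934241 ≈ -4.5328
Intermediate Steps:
g(f, C) = -C
R(w) = 39 (R(w) = 40 - (-1)*(-1) = 40 - 1*1 = 40 - 1 = 39)
R(-92)/(-33643) - 21516/(50 + 87*H) = 39/(-33643) - 21516/(50 + 87*54) = 39*(-1/33643) - 21516/(50 + 4698) = -39/33643 - 21516/4748 = -39/33643 - 21516*1/4748 = -39/33643 - 5379/1187 = -181011990/39934241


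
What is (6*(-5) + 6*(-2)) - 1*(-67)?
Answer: 25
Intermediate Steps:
(6*(-5) + 6*(-2)) - 1*(-67) = (-30 - 12) + 67 = -42 + 67 = 25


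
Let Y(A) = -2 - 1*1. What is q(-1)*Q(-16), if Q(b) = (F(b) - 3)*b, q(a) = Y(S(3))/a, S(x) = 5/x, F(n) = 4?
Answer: -48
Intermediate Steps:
Y(A) = -3 (Y(A) = -2 - 1 = -3)
q(a) = -3/a
Q(b) = b (Q(b) = (4 - 3)*b = 1*b = b)
q(-1)*Q(-16) = -3/(-1)*(-16) = -3*(-1)*(-16) = 3*(-16) = -48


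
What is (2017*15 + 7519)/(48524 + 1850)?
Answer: 18887/25187 ≈ 0.74987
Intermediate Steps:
(2017*15 + 7519)/(48524 + 1850) = (30255 + 7519)/50374 = 37774*(1/50374) = 18887/25187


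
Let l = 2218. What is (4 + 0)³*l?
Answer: 141952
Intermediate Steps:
(4 + 0)³*l = (4 + 0)³*2218 = 4³*2218 = 64*2218 = 141952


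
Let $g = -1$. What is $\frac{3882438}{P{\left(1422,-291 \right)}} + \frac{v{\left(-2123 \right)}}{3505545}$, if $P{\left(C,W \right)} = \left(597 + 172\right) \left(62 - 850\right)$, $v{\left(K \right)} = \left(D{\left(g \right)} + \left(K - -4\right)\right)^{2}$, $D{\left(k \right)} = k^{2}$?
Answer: $- \frac{605095376699}{118014561930} \approx -5.1273$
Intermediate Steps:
$v{\left(K \right)} = \left(5 + K\right)^{2}$ ($v{\left(K \right)} = \left(\left(-1\right)^{2} + \left(K - -4\right)\right)^{2} = \left(1 + \left(K + 4\right)\right)^{2} = \left(1 + \left(4 + K\right)\right)^{2} = \left(5 + K\right)^{2}$)
$P{\left(C,W \right)} = -605972$ ($P{\left(C,W \right)} = 769 \left(-788\right) = -605972$)
$\frac{3882438}{P{\left(1422,-291 \right)}} + \frac{v{\left(-2123 \right)}}{3505545} = \frac{3882438}{-605972} + \frac{\left(5 - 2123\right)^{2}}{3505545} = 3882438 \left(- \frac{1}{605972}\right) + \left(-2118\right)^{2} \cdot \frac{1}{3505545} = - \frac{1941219}{302986} + 4485924 \cdot \frac{1}{3505545} = - \frac{1941219}{302986} + \frac{498436}{389505} = - \frac{605095376699}{118014561930}$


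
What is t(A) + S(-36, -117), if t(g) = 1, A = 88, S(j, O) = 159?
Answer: 160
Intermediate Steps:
t(A) + S(-36, -117) = 1 + 159 = 160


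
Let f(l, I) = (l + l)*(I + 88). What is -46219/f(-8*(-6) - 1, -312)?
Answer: 46219/21056 ≈ 2.1951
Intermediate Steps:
f(l, I) = 2*l*(88 + I) (f(l, I) = (2*l)*(88 + I) = 2*l*(88 + I))
-46219/f(-8*(-6) - 1, -312) = -46219*1/(2*(88 - 312)*(-8*(-6) - 1)) = -46219*(-1/(448*(48 - 1))) = -46219/(2*47*(-224)) = -46219/(-21056) = -46219*(-1/21056) = 46219/21056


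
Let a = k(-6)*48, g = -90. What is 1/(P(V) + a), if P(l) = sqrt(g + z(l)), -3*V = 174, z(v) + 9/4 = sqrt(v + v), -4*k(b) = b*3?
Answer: 1/(216 + sqrt(-369/4 + 2*I*sqrt(29))) ≈ 0.0046086 - 0.00020474*I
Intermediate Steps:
k(b) = -3*b/4 (k(b) = -b*3/4 = -3*b/4)
z(v) = -9/4 + sqrt(2)*sqrt(v) (z(v) = -9/4 + sqrt(v + v) = -9/4 + sqrt(2*v) = -9/4 + sqrt(2)*sqrt(v))
V = -58 (V = -1/3*174 = -58)
P(l) = sqrt(-369/4 + sqrt(2)*sqrt(l)) (P(l) = sqrt(-90 + (-9/4 + sqrt(2)*sqrt(l))) = sqrt(-369/4 + sqrt(2)*sqrt(l)))
a = 216 (a = -3/4*(-6)*48 = (9/2)*48 = 216)
1/(P(V) + a) = 1/(sqrt(-369 + 4*sqrt(2)*sqrt(-58))/2 + 216) = 1/(sqrt(-369 + 4*sqrt(2)*(I*sqrt(58)))/2 + 216) = 1/(sqrt(-369 + 8*I*sqrt(29))/2 + 216) = 1/(216 + sqrt(-369 + 8*I*sqrt(29))/2)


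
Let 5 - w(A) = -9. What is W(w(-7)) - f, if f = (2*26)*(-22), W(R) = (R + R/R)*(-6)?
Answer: 1054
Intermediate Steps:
w(A) = 14 (w(A) = 5 - 1*(-9) = 5 + 9 = 14)
W(R) = -6 - 6*R (W(R) = (R + 1)*(-6) = (1 + R)*(-6) = -6 - 6*R)
f = -1144 (f = 52*(-22) = -1144)
W(w(-7)) - f = (-6 - 6*14) - 1*(-1144) = (-6 - 84) + 1144 = -90 + 1144 = 1054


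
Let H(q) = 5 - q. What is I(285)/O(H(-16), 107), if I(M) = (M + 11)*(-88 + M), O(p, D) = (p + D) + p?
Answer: 58312/149 ≈ 391.36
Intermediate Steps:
O(p, D) = D + 2*p (O(p, D) = (D + p) + p = D + 2*p)
I(M) = (-88 + M)*(11 + M) (I(M) = (11 + M)*(-88 + M) = (-88 + M)*(11 + M))
I(285)/O(H(-16), 107) = (-968 + 285² - 77*285)/(107 + 2*(5 - 1*(-16))) = (-968 + 81225 - 21945)/(107 + 2*(5 + 16)) = 58312/(107 + 2*21) = 58312/(107 + 42) = 58312/149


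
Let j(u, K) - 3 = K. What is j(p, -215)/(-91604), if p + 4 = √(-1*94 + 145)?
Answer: 53/22901 ≈ 0.0023143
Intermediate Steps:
p = -4 + √51 (p = -4 + √(-1*94 + 145) = -4 + √(-94 + 145) = -4 + √51 ≈ 3.1414)
j(u, K) = 3 + K
j(p, -215)/(-91604) = (3 - 215)/(-91604) = -212*(-1/91604) = 53/22901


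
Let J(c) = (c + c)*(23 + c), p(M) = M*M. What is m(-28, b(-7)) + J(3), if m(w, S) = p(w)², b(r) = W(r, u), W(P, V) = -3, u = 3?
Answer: 614812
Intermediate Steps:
b(r) = -3
p(M) = M²
J(c) = 2*c*(23 + c) (J(c) = (2*c)*(23 + c) = 2*c*(23 + c))
m(w, S) = w⁴ (m(w, S) = (w²)² = w⁴)
m(-28, b(-7)) + J(3) = (-28)⁴ + 2*3*(23 + 3) = 614656 + 2*3*26 = 614656 + 156 = 614812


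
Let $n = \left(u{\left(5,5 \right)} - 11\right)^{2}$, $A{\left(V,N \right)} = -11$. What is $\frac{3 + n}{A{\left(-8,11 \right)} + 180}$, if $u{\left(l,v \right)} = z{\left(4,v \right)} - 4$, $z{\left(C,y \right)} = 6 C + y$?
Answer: $\frac{199}{169} \approx 1.1775$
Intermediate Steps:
$z{\left(C,y \right)} = y + 6 C$
$u{\left(l,v \right)} = 20 + v$ ($u{\left(l,v \right)} = \left(v + 6 \cdot 4\right) - 4 = \left(v + 24\right) - 4 = \left(24 + v\right) - 4 = 20 + v$)
$n = 196$ ($n = \left(\left(20 + 5\right) - 11\right)^{2} = \left(25 - 11\right)^{2} = 14^{2} = 196$)
$\frac{3 + n}{A{\left(-8,11 \right)} + 180} = \frac{3 + 196}{-11 + 180} = \frac{199}{169}$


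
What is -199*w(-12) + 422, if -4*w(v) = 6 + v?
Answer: 247/2 ≈ 123.50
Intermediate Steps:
w(v) = -3/2 - v/4 (w(v) = -(6 + v)/4 = -3/2 - v/4)
-199*w(-12) + 422 = -199*(-3/2 - ¼*(-12)) + 422 = -199*(-3/2 + 3) + 422 = -199*3/2 + 422 = -597/2 + 422 = 247/2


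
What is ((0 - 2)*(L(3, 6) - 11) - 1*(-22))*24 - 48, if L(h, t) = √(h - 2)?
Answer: 960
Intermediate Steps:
L(h, t) = √(-2 + h)
((0 - 2)*(L(3, 6) - 11) - 1*(-22))*24 - 48 = ((0 - 2)*(√(-2 + 3) - 11) - 1*(-22))*24 - 48 = (-2*(√1 - 11) + 22)*24 - 48 = (-2*(1 - 11) + 22)*24 - 48 = (-2*(-10) + 22)*24 - 48 = (20 + 22)*24 - 48 = 42*24 - 48 = 1008 - 48 = 960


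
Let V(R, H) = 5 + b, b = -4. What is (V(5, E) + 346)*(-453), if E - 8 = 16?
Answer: -157191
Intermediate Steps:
E = 24 (E = 8 + 16 = 24)
V(R, H) = 1 (V(R, H) = 5 - 4 = 1)
(V(5, E) + 346)*(-453) = (1 + 346)*(-453) = 347*(-453) = -157191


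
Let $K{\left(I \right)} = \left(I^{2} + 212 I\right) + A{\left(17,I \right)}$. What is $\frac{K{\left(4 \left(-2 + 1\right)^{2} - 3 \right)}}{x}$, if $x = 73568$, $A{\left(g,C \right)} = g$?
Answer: $\frac{115}{36784} \approx 0.0031264$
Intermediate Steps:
$K{\left(I \right)} = 17 + I^{2} + 212 I$ ($K{\left(I \right)} = \left(I^{2} + 212 I\right) + 17 = 17 + I^{2} + 212 I$)
$\frac{K{\left(4 \left(-2 + 1\right)^{2} - 3 \right)}}{x} = \frac{17 + \left(4 \left(-2 + 1\right)^{2} - 3\right)^{2} + 212 \left(4 \left(-2 + 1\right)^{2} - 3\right)}{73568} = \left(17 + \left(4 \left(-1\right)^{2} - 3\right)^{2} + 212 \left(4 \left(-1\right)^{2} - 3\right)\right) \frac{1}{73568} = \left(17 + \left(4 \cdot 1 - 3\right)^{2} + 212 \left(4 \cdot 1 - 3\right)\right) \frac{1}{73568} = \left(17 + \left(4 - 3\right)^{2} + 212 \left(4 - 3\right)\right) \frac{1}{73568} = \left(17 + 1^{2} + 212 \cdot 1\right) \frac{1}{73568} = \left(17 + 1 + 212\right) \frac{1}{73568} = 230 \cdot \frac{1}{73568} = \frac{115}{36784}$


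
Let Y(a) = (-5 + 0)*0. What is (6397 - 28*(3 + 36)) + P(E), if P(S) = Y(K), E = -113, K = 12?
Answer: 5305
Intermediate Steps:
Y(a) = 0 (Y(a) = -5*0 = 0)
P(S) = 0
(6397 - 28*(3 + 36)) + P(E) = (6397 - 28*(3 + 36)) + 0 = (6397 - 28*39) + 0 = (6397 - 1092) + 0 = 5305 + 0 = 5305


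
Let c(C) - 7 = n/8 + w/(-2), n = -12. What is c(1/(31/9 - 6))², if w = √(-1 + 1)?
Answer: 121/4 ≈ 30.250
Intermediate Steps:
w = 0 (w = √0 = 0)
c(C) = 11/2 (c(C) = 7 + (-12/8 + 0/(-2)) = 7 + (-12*⅛ + 0*(-½)) = 7 + (-3/2 + 0) = 7 - 3/2 = 11/2)
c(1/(31/9 - 6))² = (11/2)² = 121/4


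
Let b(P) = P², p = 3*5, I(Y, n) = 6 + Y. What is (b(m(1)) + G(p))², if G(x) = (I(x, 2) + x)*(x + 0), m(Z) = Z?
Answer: 292681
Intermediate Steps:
p = 15
G(x) = x*(6 + 2*x) (G(x) = ((6 + x) + x)*(x + 0) = (6 + 2*x)*x = x*(6 + 2*x))
(b(m(1)) + G(p))² = (1² + 2*15*(3 + 15))² = (1 + 2*15*18)² = (1 + 540)² = 541² = 292681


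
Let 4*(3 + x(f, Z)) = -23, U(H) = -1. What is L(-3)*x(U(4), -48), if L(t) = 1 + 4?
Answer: -175/4 ≈ -43.750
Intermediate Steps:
x(f, Z) = -35/4 (x(f, Z) = -3 + (¼)*(-23) = -3 - 23/4 = -35/4)
L(t) = 5
L(-3)*x(U(4), -48) = 5*(-35/4) = -175/4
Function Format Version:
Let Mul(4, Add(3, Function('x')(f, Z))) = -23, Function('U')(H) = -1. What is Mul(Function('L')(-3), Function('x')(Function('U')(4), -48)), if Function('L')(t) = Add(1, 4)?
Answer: Rational(-175, 4) ≈ -43.750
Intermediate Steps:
Function('x')(f, Z) = Rational(-35, 4) (Function('x')(f, Z) = Add(-3, Mul(Rational(1, 4), -23)) = Add(-3, Rational(-23, 4)) = Rational(-35, 4))
Function('L')(t) = 5
Mul(Function('L')(-3), Function('x')(Function('U')(4), -48)) = Mul(5, Rational(-35, 4)) = Rational(-175, 4)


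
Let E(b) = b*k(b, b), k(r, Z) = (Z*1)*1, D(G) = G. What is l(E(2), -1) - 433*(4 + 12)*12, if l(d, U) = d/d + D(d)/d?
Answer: -83134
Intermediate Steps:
k(r, Z) = Z (k(r, Z) = Z*1 = Z)
E(b) = b**2 (E(b) = b*b = b**2)
l(d, U) = 2 (l(d, U) = d/d + d/d = 1 + 1 = 2)
l(E(2), -1) - 433*(4 + 12)*12 = 2 - 433*(4 + 12)*12 = 2 - 6928*12 = 2 - 433*192 = 2 - 83136 = -83134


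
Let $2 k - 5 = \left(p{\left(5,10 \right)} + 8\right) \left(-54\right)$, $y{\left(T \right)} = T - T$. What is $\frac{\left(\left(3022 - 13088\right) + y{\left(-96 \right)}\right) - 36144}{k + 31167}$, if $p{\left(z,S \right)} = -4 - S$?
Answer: $- \frac{92420}{62663} \approx -1.4749$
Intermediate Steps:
$y{\left(T \right)} = 0$
$k = \frac{329}{2}$ ($k = \frac{5}{2} + \frac{\left(\left(-4 - 10\right) + 8\right) \left(-54\right)}{2} = \frac{5}{2} + \frac{\left(-14 + 8\right) \left(-54\right)}{2} = \frac{5}{2} + \frac{\left(-6\right) \left(-54\right)}{2} = \frac{5}{2} + \frac{1}{2} \cdot 324 = \frac{5}{2} + 162 = \frac{329}{2} \approx 164.5$)
$\frac{\left(\left(3022 - 13088\right) + y{\left(-96 \right)}\right) - 36144}{k + 31167} = \frac{\left(\left(3022 - 13088\right) + 0\right) - 36144}{\frac{329}{2} + 31167} = \frac{\left(-10066 + 0\right) - 36144}{\frac{62663}{2}} = \left(-10066 - 36144\right) \frac{2}{62663} = \left(-46210\right) \frac{2}{62663} = - \frac{92420}{62663}$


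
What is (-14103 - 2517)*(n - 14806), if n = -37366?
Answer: 867098640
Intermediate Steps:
(-14103 - 2517)*(n - 14806) = (-14103 - 2517)*(-37366 - 14806) = -16620*(-52172) = 867098640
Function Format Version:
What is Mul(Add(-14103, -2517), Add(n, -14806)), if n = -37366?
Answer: 867098640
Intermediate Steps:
Mul(Add(-14103, -2517), Add(n, -14806)) = Mul(Add(-14103, -2517), Add(-37366, -14806)) = Mul(-16620, -52172) = 867098640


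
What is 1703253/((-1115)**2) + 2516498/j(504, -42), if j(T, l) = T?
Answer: 1564715832781/313292700 ≈ 4994.4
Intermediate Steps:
1703253/((-1115)**2) + 2516498/j(504, -42) = 1703253/((-1115)**2) + 2516498/504 = 1703253/1243225 + 2516498*(1/504) = 1703253*(1/1243225) + 1258249/252 = 1703253/1243225 + 1258249/252 = 1564715832781/313292700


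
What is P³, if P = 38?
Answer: 54872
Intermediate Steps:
P³ = 38³ = 54872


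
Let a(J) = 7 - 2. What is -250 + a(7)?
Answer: -245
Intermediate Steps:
a(J) = 5
-250 + a(7) = -250 + 5 = -245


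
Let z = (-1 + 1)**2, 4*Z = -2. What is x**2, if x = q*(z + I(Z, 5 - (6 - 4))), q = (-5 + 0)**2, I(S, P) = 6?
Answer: 22500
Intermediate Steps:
Z = -1/2 (Z = (1/4)*(-2) = -1/2 ≈ -0.50000)
q = 25 (q = (-5)**2 = 25)
z = 0 (z = 0**2 = 0)
x = 150 (x = 25*(0 + 6) = 25*6 = 150)
x**2 = 150**2 = 22500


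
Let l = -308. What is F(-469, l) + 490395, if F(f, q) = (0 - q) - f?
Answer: 491172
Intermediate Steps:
F(f, q) = -f - q (F(f, q) = -q - f = -f - q)
F(-469, l) + 490395 = (-1*(-469) - 1*(-308)) + 490395 = (469 + 308) + 490395 = 777 + 490395 = 491172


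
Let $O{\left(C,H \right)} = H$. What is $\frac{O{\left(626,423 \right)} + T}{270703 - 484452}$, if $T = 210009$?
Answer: $- \frac{210432}{213749} \approx -0.98448$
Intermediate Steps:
$\frac{O{\left(626,423 \right)} + T}{270703 - 484452} = \frac{423 + 210009}{270703 - 484452} = \frac{210432}{-213749} = 210432 \left(- \frac{1}{213749}\right) = - \frac{210432}{213749}$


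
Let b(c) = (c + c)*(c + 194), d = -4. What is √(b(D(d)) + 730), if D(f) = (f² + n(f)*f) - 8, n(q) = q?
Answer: √11194 ≈ 105.80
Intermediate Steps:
D(f) = -8 + 2*f² (D(f) = (f² + f*f) - 8 = (f² + f²) - 8 = 2*f² - 8 = -8 + 2*f²)
b(c) = 2*c*(194 + c) (b(c) = (2*c)*(194 + c) = 2*c*(194 + c))
√(b(D(d)) + 730) = √(2*(-8 + 2*(-4)²)*(194 + (-8 + 2*(-4)²)) + 730) = √(2*(-8 + 2*16)*(194 + (-8 + 2*16)) + 730) = √(2*(-8 + 32)*(194 + (-8 + 32)) + 730) = √(2*24*(194 + 24) + 730) = √(2*24*218 + 730) = √(10464 + 730) = √11194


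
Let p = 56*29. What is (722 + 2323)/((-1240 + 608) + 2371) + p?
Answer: 2827181/1739 ≈ 1625.8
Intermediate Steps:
p = 1624
(722 + 2323)/((-1240 + 608) + 2371) + p = (722 + 2323)/((-1240 + 608) + 2371) + 1624 = 3045/(-632 + 2371) + 1624 = 3045/1739 + 1624 = 2827181/1739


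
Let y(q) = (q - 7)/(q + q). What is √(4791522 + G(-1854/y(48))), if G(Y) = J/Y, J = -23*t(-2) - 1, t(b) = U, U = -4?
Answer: √263519602606353/7416 ≈ 2189.0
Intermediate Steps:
t(b) = -4
y(q) = (-7 + q)/(2*q) (y(q) = (-7 + q)/((2*q)) = (-7 + q)*(1/(2*q)) = (-7 + q)/(2*q))
J = 91 (J = -23*(-4) - 1 = 92 - 1 = 91)
G(Y) = 91/Y
√(4791522 + G(-1854/y(48))) = √(4791522 + 91/((-1854*96/(-7 + 48)))) = √(4791522 + 91/((-1854/((½)*(1/48)*41)))) = √(4791522 + 91/((-1854/41/96))) = √(4791522 + 91/((-1854*96/41))) = √(4791522 + 91/(-177984/41)) = √(4791522 + 91*(-41/177984)) = √(4791522 - 3731/177984) = √(852814247917/177984) = √263519602606353/7416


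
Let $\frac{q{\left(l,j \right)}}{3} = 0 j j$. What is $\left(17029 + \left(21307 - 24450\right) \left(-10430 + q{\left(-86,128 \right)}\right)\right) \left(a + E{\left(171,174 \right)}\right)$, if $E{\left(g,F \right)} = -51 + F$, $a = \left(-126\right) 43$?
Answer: $-173668158105$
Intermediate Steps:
$a = -5418$
$q{\left(l,j \right)} = 0$ ($q{\left(l,j \right)} = 3 \cdot 0 j j = 3 \cdot 0 j = 3 \cdot 0 = 0$)
$\left(17029 + \left(21307 - 24450\right) \left(-10430 + q{\left(-86,128 \right)}\right)\right) \left(a + E{\left(171,174 \right)}\right) = \left(17029 + \left(21307 - 24450\right) \left(-10430 + 0\right)\right) \left(-5418 + \left(-51 + 174\right)\right) = \left(17029 - -32781490\right) \left(-5418 + 123\right) = \left(17029 + 32781490\right) \left(-5295\right) = 32798519 \left(-5295\right) = -173668158105$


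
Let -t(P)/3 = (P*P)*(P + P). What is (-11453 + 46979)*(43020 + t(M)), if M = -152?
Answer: 750091274568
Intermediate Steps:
t(P) = -6*P³ (t(P) = -3*P*P*(P + P) = -3*P²*2*P = -6*P³)
(-11453 + 46979)*(43020 + t(M)) = (-11453 + 46979)*(43020 - 6*(-152)³) = 35526*(43020 - 6*(-3511808)) = 35526*(43020 + 21070848) = 35526*21113868 = 750091274568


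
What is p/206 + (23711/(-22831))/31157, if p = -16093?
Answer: -11447687484897/146537166202 ≈ -78.121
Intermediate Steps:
p/206 + (23711/(-22831))/31157 = -16093/206 + (23711/(-22831))/31157 = -16093*1/206 + (23711*(-1/22831))*(1/31157) = -16093/206 - 23711/22831*1/31157 = -16093/206 - 23711/711345467 = -11447687484897/146537166202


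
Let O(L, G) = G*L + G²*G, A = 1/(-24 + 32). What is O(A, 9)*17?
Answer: 99297/8 ≈ 12412.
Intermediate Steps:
A = ⅛ (A = 1/8 = ⅛ ≈ 0.12500)
O(L, G) = G³ + G*L (O(L, G) = G*L + G³ = G³ + G*L)
O(A, 9)*17 = (9*(⅛ + 9²))*17 = (9*(⅛ + 81))*17 = (9*(649/8))*17 = (5841/8)*17 = 99297/8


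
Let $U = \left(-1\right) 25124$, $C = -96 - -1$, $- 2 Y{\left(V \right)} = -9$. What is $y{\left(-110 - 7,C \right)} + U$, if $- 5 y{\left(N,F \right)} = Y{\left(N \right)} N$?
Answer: $- \frac{250187}{10} \approx -25019.0$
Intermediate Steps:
$Y{\left(V \right)} = \frac{9}{2}$ ($Y{\left(V \right)} = \left(- \frac{1}{2}\right) \left(-9\right) = \frac{9}{2}$)
$C = -95$ ($C = -96 + 1 = -95$)
$y{\left(N,F \right)} = - \frac{9 N}{10}$ ($y{\left(N,F \right)} = - \frac{\frac{9}{2} N}{5} = - \frac{9 N}{10}$)
$U = -25124$
$y{\left(-110 - 7,C \right)} + U = - \frac{9 \left(-110 - 7\right)}{10} - 25124 = \left(- \frac{9}{10}\right) \left(-117\right) - 25124 = \frac{1053}{10} - 25124 = - \frac{250187}{10}$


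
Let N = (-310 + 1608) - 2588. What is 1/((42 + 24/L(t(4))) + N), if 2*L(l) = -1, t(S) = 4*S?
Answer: -1/1296 ≈ -0.00077160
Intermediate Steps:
L(l) = -½ (L(l) = (½)*(-1) = -½)
N = -1290 (N = 1298 - 2588 = -1290)
1/((42 + 24/L(t(4))) + N) = 1/((42 + 24/(-½)) - 1290) = 1/((42 + 24*(-2)) - 1290) = 1/((42 - 48) - 1290) = 1/(-6 - 1290) = 1/(-1296) = -1/1296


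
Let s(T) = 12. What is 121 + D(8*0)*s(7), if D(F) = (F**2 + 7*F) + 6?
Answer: 193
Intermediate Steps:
D(F) = 6 + F**2 + 7*F
121 + D(8*0)*s(7) = 121 + (6 + (8*0)**2 + 7*(8*0))*12 = 121 + (6 + 0**2 + 7*0)*12 = 121 + (6 + 0 + 0)*12 = 121 + 6*12 = 121 + 72 = 193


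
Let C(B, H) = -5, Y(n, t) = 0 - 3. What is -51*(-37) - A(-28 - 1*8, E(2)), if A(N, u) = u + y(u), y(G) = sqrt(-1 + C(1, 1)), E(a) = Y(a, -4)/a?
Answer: 3777/2 - I*sqrt(6) ≈ 1888.5 - 2.4495*I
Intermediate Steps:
Y(n, t) = -3
E(a) = -3/a
y(G) = I*sqrt(6) (y(G) = sqrt(-1 - 5) = sqrt(-6) = I*sqrt(6))
A(N, u) = u + I*sqrt(6)
-51*(-37) - A(-28 - 1*8, E(2)) = -51*(-37) - (-3/2 + I*sqrt(6)) = 1887 - (-3*1/2 + I*sqrt(6)) = 1887 - (-3/2 + I*sqrt(6)) = 1887 + (3/2 - I*sqrt(6)) = 3777/2 - I*sqrt(6)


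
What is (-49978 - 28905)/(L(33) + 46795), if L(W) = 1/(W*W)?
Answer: -85903587/50959756 ≈ -1.6857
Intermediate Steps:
L(W) = W⁻²
(-49978 - 28905)/(L(33) + 46795) = (-49978 - 28905)/(33⁻² + 46795) = -78883/(1/1089 + 46795) = -78883/50959756/1089 = -78883*1089/50959756 = -85903587/50959756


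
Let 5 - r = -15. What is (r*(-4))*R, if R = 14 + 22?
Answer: -2880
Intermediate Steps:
R = 36
r = 20 (r = 5 - 1*(-15) = 5 + 15 = 20)
(r*(-4))*R = (20*(-4))*36 = -80*36 = -2880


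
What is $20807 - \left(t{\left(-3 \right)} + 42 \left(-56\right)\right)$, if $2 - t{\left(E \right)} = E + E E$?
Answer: $23163$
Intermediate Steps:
$t{\left(E \right)} = 2 - E - E^{2}$ ($t{\left(E \right)} = 2 - \left(E + E E\right) = 2 - \left(E + E^{2}\right) = 2 - E - E^{2}$)
$20807 - \left(t{\left(-3 \right)} + 42 \left(-56\right)\right) = 20807 - \left(\left(2 - -3 - \left(-3\right)^{2}\right) + 42 \left(-56\right)\right) = 20807 - \left(\left(2 + 3 - 9\right) - 2352\right) = 20807 - \left(-4 - 2352\right) = 20807 - -2356 = 20807 + 2356 = 23163$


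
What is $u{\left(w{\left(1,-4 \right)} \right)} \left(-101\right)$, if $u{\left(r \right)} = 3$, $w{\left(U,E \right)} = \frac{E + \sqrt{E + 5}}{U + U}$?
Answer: $-303$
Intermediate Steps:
$w{\left(U,E \right)} = \frac{E + \sqrt{5 + E}}{2 U}$
$u{\left(w{\left(1,-4 \right)} \right)} \left(-101\right) = 3 \left(-101\right) = -303$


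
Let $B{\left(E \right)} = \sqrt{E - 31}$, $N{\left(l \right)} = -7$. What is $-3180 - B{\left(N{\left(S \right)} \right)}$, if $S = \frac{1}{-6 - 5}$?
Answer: $-3180 - i \sqrt{38} \approx -3180.0 - 6.1644 i$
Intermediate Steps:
$S = - \frac{1}{11}$ ($S = \frac{1}{-11} = - \frac{1}{11} \approx -0.090909$)
$B{\left(E \right)} = \sqrt{-31 + E}$
$-3180 - B{\left(N{\left(S \right)} \right)} = -3180 - \sqrt{-31 - 7} = -3180 - \sqrt{-38} = -3180 - i \sqrt{38}$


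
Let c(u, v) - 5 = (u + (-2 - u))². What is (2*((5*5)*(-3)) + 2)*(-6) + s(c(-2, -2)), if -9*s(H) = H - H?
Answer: 888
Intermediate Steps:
c(u, v) = 9 (c(u, v) = 5 + (u + (-2 - u))² = 5 + (-2)² = 5 + 4 = 9)
s(H) = 0 (s(H) = -(H - H)/9 = -⅑*0 = 0)
(2*((5*5)*(-3)) + 2)*(-6) + s(c(-2, -2)) = (2*((5*5)*(-3)) + 2)*(-6) + 0 = (2*(25*(-3)) + 2)*(-6) + 0 = (2*(-75) + 2)*(-6) + 0 = (-150 + 2)*(-6) + 0 = -148*(-6) + 0 = 888 + 0 = 888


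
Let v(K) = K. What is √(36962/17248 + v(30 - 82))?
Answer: I*√4729637/308 ≈ 7.061*I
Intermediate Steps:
√(36962/17248 + v(30 - 82)) = √(36962/17248 + (30 - 82)) = √(36962*(1/17248) - 52) = √(18481/8624 - 52) = √(-429967/8624) = I*√4729637/308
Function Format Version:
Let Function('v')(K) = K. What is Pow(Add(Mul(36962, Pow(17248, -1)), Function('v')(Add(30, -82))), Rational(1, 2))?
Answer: Mul(Rational(1, 308), I, Pow(4729637, Rational(1, 2))) ≈ Mul(7.0610, I)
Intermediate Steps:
Pow(Add(Mul(36962, Pow(17248, -1)), Function('v')(Add(30, -82))), Rational(1, 2)) = Pow(Add(Mul(36962, Pow(17248, -1)), Add(30, -82)), Rational(1, 2)) = Pow(Add(Mul(36962, Rational(1, 17248)), -52), Rational(1, 2)) = Pow(Add(Rational(18481, 8624), -52), Rational(1, 2)) = Pow(Rational(-429967, 8624), Rational(1, 2)) = Mul(Rational(1, 308), I, Pow(4729637, Rational(1, 2)))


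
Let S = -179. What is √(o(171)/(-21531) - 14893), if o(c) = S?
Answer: 2*I*√1726038019281/21531 ≈ 122.04*I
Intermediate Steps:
o(c) = -179
√(o(171)/(-21531) - 14893) = √(-179/(-21531) - 14893) = √(-179*(-1/21531) - 14893) = √(179/21531 - 14893) = √(-320661004/21531) = 2*I*√1726038019281/21531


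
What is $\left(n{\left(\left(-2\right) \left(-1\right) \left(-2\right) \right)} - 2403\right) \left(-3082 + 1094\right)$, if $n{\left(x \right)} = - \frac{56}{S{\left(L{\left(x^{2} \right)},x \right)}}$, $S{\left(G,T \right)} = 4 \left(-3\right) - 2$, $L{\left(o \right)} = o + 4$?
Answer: $4769212$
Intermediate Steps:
$L{\left(o \right)} = 4 + o$
$S{\left(G,T \right)} = -14$ ($S{\left(G,T \right)} = -12 - 2 = -14$)
$n{\left(x \right)} = 4$ ($n{\left(x \right)} = - \frac{56}{-14} = \left(-56\right) \left(- \frac{1}{14}\right) = 4$)
$\left(n{\left(\left(-2\right) \left(-1\right) \left(-2\right) \right)} - 2403\right) \left(-3082 + 1094\right) = \left(4 - 2403\right) \left(-3082 + 1094\right) = \left(-2399\right) \left(-1988\right) = 4769212$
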